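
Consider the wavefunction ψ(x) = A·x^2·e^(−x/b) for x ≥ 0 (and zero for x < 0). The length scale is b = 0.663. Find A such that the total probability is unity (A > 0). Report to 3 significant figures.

A ≈ 3.23

Require ∫ |ψ|² dx = 1 over the whole domain.
∫|ψ|² dx = A²·(3·b^5/4).
Hence A² = 1/[3·b^5/4].
Substituting b = 0.663 gives A² = 10.41, so A = 3.226.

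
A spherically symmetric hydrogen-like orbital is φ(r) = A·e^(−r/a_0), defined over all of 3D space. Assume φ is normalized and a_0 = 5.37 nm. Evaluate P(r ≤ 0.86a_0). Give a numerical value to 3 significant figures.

P ≈ 0.248

Integrate the radial probability density 4πr²|φ|² over r ≤ 0.86a_0.
Normalization gives A² = 1/(π·a_0^3).
Substituting u = r/a_0, A², 4π and the length scale all cancel in the ratio: P = ∫_{0}^{0.86} u^2·e^(-2·u) du / ∫_{0}^{∞} u^2·e^(-2·u) du.
Using ∫ u^2·e^(-2·u) du = -(2·u^2 + 2·u + 1)·e^(-2·u)/4, the numerator is 1/4 - 5249·e^(-43/25)/5000 and the denominator is 1/4.
The region integral divided by the full integral gives P = 0.2481.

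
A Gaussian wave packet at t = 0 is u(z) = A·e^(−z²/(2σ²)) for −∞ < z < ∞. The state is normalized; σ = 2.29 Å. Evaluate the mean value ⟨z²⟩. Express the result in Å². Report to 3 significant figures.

⟨z²⟩ = ∫ z^2 |u|² dz over the full domain.
With ∫_{−∞}^{∞} z^(2m) e^(−αz²) dz = (2m−1)!!·√π / (2^m α^(m+1/2)), since the A² factors cancel between numerator and denominator, ⟨z²⟩ = σ^2/2.
With σ = 2.29, ⟨z^2⟩ = 2.622.

⟨z^2⟩ ≈ 2.62 Å^2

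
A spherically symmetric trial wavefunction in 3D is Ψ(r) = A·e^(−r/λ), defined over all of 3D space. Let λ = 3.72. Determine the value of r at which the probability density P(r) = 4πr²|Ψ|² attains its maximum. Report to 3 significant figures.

r ≈ 3.72

Set d/dr [P(r) = 4πr²|Ψ|²] = 0 and solve for r > 0.
Solving yields r = λ.
With λ = 3.72, the most probable radial distance is 3.720.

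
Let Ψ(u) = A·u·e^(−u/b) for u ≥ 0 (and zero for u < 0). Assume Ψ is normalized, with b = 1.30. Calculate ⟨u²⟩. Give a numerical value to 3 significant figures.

⟨u^2⟩ ≈ 5.07

⟨u²⟩ = ∫ u^2 |Ψ|² du over the full domain.
Using ∫₀^∞ uⁿ e^(−αu) du = n!/αⁿ⁺¹, evaluating both integrals, ⟨u²⟩ = 3·b^2.
With b = 1.30, ⟨u^2⟩ = 5.070.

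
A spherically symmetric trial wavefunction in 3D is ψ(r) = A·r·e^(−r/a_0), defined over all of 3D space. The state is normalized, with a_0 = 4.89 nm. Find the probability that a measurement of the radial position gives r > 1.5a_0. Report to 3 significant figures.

With dV = 4πr²dr, the probability is ∫|ψ|² dV over r > 1.5a_0.
A² is fixed by ∫₀^∞ 4πr²|ψ|² dr = 1, i.e. A² = (3·π·a_0^5)^(−1).
Substituting u = r/a_0, A², 4π and the length scale all cancel in the ratio: P = ∫_{1.5}^{∞} u^4·e^(-2·u) du / ∫_{0}^{∞} u^4·e^(-2·u) du.
With ∫ u^4·e^(-2·u) du = -(u^4/2 + u^3 + 3·u^2/2 + 3·u/2 + 3/4)·e^(-2·u) + C, the region integral is 393·e^(-3)/32 and the full one is 3/4.
The region integral divided by the full integral gives P = 0.8153.

P ≈ 0.815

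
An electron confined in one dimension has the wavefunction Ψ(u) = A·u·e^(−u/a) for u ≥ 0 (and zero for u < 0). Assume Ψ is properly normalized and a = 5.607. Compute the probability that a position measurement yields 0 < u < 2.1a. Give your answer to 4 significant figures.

P ≈ 0.7898

P = ∫_{0}^{2.1a} |Ψ(u)|² du.
The normalization integral ∫|Ψ|²du over the whole domain equals a^3/4·A², and A² cancels in the ratio.
In terms of t = u/a (A² and the length scale cancel between numerator and denominator), P = [∫_{0}^{2.1} t^2·e^(-2·t) dt] / [∫_{0}^{∞} t^2·e^(-2·t) dt].
Using ∫ t^2·e^(-2·t) dt = -(2·t^2 + 2·t + 1)·e^(-2·t)/4, the numerator is 1/4 - 701·e^(-21/5)/200 and the denominator is 1/4.
This works out to P = 0.78976.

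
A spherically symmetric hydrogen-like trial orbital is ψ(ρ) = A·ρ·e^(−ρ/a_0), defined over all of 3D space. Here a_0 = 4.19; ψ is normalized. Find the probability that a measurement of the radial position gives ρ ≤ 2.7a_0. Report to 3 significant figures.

P ≈ 0.627

With dV = 4πρ²dρ, the probability is ∫|ψ|² dV over ρ ≤ 2.7a_0.
The full normalization integral is A²·[3·π·a_0^5] = 1, fixing A².
Substituting u = ρ/a_0, A², 4π and the length scale all cancel in the ratio: P = ∫_{0}^{2.7} u^4·e^(-2·u) du / ∫_{0}^{∞} u^4·e^(-2·u) du.
With ∫ u^4·e^(-2·u) du = -(u^4/2 + u^3 + 3·u^2/2 + 3·u/2 + 3/4)·e^(-2·u) + C, the region integral is ≈ 0.47002 and the full one is 3/4.
The region integral divided by the full integral gives P = 0.6267.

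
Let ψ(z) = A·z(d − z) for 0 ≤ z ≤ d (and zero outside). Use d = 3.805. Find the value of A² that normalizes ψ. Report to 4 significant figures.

A^2 ≈ 0.03761

Require ∫ |ψ|² dz = 1 over the whole domain.
Expanding the polynomial and integrating term by term, ∫|ψ|² dz = A²·(d^5/30).
Hence A² = 1/[d^5/30].
Plugging in d = 3.805 yields A = 0.19394.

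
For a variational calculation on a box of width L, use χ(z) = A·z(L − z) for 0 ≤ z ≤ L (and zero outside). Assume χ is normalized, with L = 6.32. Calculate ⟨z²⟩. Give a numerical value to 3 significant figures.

By definition ⟨z²⟩ = ∫ z^2 |χ(z)|² dz.
Evaluating both integrals, ⟨z²⟩ = 2·L^2/7.
With L = 6.32, ⟨z^2⟩ = 11.41.

⟨z^2⟩ ≈ 11.4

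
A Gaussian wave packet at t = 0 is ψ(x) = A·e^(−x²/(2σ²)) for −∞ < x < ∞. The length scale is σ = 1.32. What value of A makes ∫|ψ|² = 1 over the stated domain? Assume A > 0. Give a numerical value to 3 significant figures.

A ≈ 0.654

We need A² ∫|f|² dx = 1, taking the integral from −∞ to ∞.
The integral (without the A² prefactor) comes out to √(π)·σ.
So A² = (√(π)·σ)^(−1).
Substituting σ = 1.32 gives A² = 0.4274, so A = 0.6538.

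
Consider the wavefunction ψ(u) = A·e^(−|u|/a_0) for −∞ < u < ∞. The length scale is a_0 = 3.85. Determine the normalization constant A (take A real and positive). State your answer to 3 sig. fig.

The normalization condition is ∫|ψ|² du = 1 from −∞ to ∞.
Recall ∫₀^∞ u^m e^(−u/β) du = m!·β^(m+1), ∫|ψ|² du = A²·(a_0).
So A² = (a_0)^(−1).
Substituting a_0 = 3.85 gives A² = 0.2597, so A = 0.5096.

A ≈ 0.510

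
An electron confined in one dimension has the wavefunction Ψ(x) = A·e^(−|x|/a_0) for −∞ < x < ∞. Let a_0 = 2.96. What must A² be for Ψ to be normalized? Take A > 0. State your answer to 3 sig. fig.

We need A² ∫|f|² dx = 1, taking the integral from −∞ to ∞.
Using ∫₀^∞ xⁿ e^(−αx) dx = n!/αⁿ⁺¹, carrying out the integral gives A² · a_0.
So A² = (a_0)^(−1).
Plugging in a_0 = 2.96 yields A = 0.5812.

A^2 ≈ 0.338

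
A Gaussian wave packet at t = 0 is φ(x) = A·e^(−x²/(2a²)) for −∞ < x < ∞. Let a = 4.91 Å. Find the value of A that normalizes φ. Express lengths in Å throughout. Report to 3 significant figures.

We need A² ∫|f|² dx = 1, taking the integral from −∞ to ∞.
Differentiating ∫e^(−αx²) dx = √(π/α) under α to get the higher moments, carrying out the integral gives A² · √(π)·a.
Hence A² = 1/[√(π)·a].
With a = 4.91: A² = 0.1149 and A = 0.3390.

A ≈ 0.339 Å^(-1/2)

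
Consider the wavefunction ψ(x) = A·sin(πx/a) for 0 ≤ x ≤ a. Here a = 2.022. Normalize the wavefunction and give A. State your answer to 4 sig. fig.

A ≈ 0.9945

We need A² ∫|f|² dx = 1, taking the integral from 0 to a.
Carrying out the integral gives A² · a/2.
Hence A² = 1/[a/2].
With a = 2.022: A² = 0.98912 and A = 0.99454.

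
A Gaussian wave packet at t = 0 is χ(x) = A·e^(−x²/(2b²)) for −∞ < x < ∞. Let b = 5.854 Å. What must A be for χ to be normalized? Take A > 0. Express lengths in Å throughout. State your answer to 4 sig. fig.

A ≈ 0.3104 Å^(-1/2)

Normalization requires ∫|χ|² dx = 1, integrated from −∞ to ∞.
With χ = A·e^(−x²/(2b²)), the integral evaluates to A²·[√(π)·b].
Hence A² = 1/[√(π)·b].
With b = 5.854: A² = 0.096377 and A = 0.31045.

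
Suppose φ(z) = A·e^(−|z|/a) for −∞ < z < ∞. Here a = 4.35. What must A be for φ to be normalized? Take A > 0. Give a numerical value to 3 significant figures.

Require ∫ |φ|² dz = 1 over the whole domain.
Recall ∫₀^∞ z^m e^(−z/β) dz = m!·β^(m+1), ∫|φ|² dz = A²·(a).
Plugging in a = 4.35 yields A = 0.4795.

A ≈ 0.479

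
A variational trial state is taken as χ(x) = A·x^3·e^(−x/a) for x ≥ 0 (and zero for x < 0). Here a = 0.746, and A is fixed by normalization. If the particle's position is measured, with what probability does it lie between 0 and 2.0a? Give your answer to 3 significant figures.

The probability is P = ∫ |χ|² dx over [0, 2.0a].
With A² fixed by ∫|χ|² = 1, i.e. A² = (45·a^7/8)^(−1), substitute and integrate.
In terms of u = x/a (A² and the length scale cancel between numerator and denominator), P = [∫_{0}^{2.0} u^6·e^(-2·u) du] / [∫_{0}^{∞} u^6·e^(-2·u) du].
Using ∫ u^6·e^(-2·u) du = -(4·u^6 + 12·u^5 + 30·u^4 + 60·u^3 + 90·u^2 + 90·u + 45)·e^(-2·u)/8, the numerator is 45/8 - 2185·e^(-4)/8 and the denominator is 45/8.
Taking the ratio, P = 0.1107.

P ≈ 0.111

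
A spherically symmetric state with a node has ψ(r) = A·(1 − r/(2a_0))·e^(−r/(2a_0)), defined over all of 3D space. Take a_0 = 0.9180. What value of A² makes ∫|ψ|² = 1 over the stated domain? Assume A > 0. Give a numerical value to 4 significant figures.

A^2 ≈ 0.05143

Require ∫ |ψ|² 4πr² dr = 1 over the whole domain.
In 3D with spherical symmetry the volume element is 4πr² dr.
∫|ψ|² 4πr² dr = A²·(8·π·a_0^3).
Hence A² = 1/[8·π·a_0^3].
With a_0 = 0.9180: A² = 0.051432 and A = 0.22679.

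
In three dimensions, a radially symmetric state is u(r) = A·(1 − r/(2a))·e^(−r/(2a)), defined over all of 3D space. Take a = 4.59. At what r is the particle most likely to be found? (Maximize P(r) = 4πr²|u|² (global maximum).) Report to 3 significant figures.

Set d/dr [P(r) = 4πr²|u|²] = 0 and solve for r > 0.
This gives r = a·(√(5) + 3).
With a = 4.59, the most probable radial distance is 24.03.

r ≈ 24.0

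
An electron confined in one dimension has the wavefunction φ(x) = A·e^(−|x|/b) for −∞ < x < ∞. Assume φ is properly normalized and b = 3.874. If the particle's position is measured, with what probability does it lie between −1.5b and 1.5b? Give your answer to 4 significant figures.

P = ∫_{−1.5b}^{1.5b} |φ(x)|² dx.
Since A² = 1/(b), this is the region integral divided by the full normalization integral.
By symmetry take twice the x ≥ 0 contribution in numerator and denominator; the 2's cancel. In terms of u = x/b (A² and the length scale cancel between numerator and denominator), P = [∫_{0}^{1.5} e^(-2·u) du] / [∫_{0}^{∞} e^(-2·u) du].
An antiderivative of e^(-2·u) is -e^(-2·u)/2; evaluating from 0 to 1.5 gives 1/2 - e^(-3)/2, while the full integral is 1/2.
This works out to P = 0.95021.

P ≈ 0.9502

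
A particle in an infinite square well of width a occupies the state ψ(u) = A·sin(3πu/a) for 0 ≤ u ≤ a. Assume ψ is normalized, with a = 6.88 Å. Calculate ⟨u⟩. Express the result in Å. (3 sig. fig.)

By definition ⟨u⟩ = ∫ u |ψ(u)|² du.
Evaluating both integrals, ⟨u⟩ = a/2.
With a = 6.88, ⟨u⟩ = 3.440.

⟨u⟩ ≈ 3.44 Å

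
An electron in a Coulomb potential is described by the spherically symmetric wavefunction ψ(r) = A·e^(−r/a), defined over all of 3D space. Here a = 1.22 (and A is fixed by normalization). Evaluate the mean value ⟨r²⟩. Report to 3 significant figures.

⟨r^2⟩ ≈ 4.47

By definition ⟨r²⟩ = ∫ r^2 |ψ(r)|² 4πr² dr.
Since the A² factors cancel between numerator and denominator, ⟨r²⟩ = 3·a^2.
Putting a = 1.22 gives 4.465.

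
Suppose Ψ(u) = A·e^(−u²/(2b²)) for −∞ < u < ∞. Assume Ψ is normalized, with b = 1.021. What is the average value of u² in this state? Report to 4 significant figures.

⟨u^2⟩ ≈ 0.5212

The expectation value is the |Ψ|²-weighted average of u^2: ∫ u^2|Ψ|² du.
Differentiating ∫e^(−αu²) du = √(π/α) under α to get the higher moments, evaluating both integrals, ⟨u²⟩ = b^2/2.
Putting b = 1.021 gives 0.52122.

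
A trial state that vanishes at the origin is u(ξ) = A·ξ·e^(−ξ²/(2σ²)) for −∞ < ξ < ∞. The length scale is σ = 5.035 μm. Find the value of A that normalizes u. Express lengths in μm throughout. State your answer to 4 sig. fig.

We need A² ∫|f|² dξ = 1, taking the integral from −∞ to ∞.
With ∫_{−∞}^{∞} ξ^(2m) e^(−αξ²) dξ = (2m−1)!!·√π / (2^m α^(m+1/2)), with u = A·ξ·e^(−ξ²/(2σ²)), the integral evaluates to A²·[√(π)·σ^3/2].
So A² = (√(π)·σ^3/2)^(−1).
Plugging in σ = 5.035 yields A = 0.094022.

A ≈ 0.09402 μm^(-3/2)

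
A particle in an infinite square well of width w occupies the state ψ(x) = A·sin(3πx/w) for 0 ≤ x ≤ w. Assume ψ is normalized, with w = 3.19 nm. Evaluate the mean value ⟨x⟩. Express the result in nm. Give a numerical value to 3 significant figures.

The expectation value is the |ψ|²-weighted average of x: ∫ x|ψ|² dx.
Using sin²θ = (1 − cos 2θ)/2, evaluating both integrals, ⟨x⟩ = w/2.
Putting w = 3.19 gives 1.595.

⟨x⟩ ≈ 1.60 nm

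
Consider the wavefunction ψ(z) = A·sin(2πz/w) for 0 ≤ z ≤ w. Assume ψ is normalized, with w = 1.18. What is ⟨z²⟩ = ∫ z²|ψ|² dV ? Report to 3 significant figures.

By definition ⟨z²⟩ = ∫ z^2 |ψ(z)|² dz.
Using sin²θ = (1 − cos 2θ)/2, the ratio of the moment integral to the normalization integral gives ⟨z²⟩ = -w^2/(8·π^2) + w^2/3.
Putting w = 1.18 gives 0.4465.

⟨z^2⟩ ≈ 0.446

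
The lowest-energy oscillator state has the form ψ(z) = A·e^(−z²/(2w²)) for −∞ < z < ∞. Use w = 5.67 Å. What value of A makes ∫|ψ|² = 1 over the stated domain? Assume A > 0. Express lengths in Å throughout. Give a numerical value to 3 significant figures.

Normalization requires ∫|ψ|² dz = 1, integrated from −∞ to ∞.
Differentiating ∫e^(−αz²) dz = √(π/α) under α to get the higher moments, ∫|ψ|² dz = A²·(√(π)·w).
So A² = (√(π)·w)^(−1).
Plugging in w = 5.67 yields A = 0.3154.

A ≈ 0.315 Å^(-1/2)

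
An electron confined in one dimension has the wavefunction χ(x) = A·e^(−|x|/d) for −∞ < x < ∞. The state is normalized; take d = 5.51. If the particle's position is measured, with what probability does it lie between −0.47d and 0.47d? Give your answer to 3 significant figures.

P ≈ 0.609

The probability is P = ∫ |χ|² dx over [−0.47d, 0.47d].
The normalization integral ∫|χ|²dx over the whole domain equals d·A², and A² cancels in the ratio.
By symmetry take twice the x ≥ 0 contribution in numerator and denominator; the 2's cancel. Substituting u = x/d, A² and the length scale cancel in the ratio: P = ∫_{0}^{0.47} e^(-2·u) du / ∫_{0}^{∞} e^(-2·u) du.
An antiderivative of e^(-2·u) is -e^(-2·u)/2; evaluating from 0 to 0.47 gives 1/2 - e^(-47/50)/2, while the full integral is 1/2.
This works out to P = 0.6094.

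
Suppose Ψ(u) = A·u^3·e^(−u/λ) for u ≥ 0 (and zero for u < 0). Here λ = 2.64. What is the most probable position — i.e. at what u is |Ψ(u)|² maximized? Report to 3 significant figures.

The maximum of |Ψ(u)|² occurs where its derivative vanishes.
This gives u = 3·λ.
With λ = 2.64, the most probable position is 7.920.

u ≈ 7.92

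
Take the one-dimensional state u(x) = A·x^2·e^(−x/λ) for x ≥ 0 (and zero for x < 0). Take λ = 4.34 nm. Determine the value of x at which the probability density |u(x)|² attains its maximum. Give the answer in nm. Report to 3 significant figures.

x ≈ 8.68 nm

The maximum of |u(x)|² occurs where its derivative vanishes.
This gives x = 2·λ.
With λ = 4.34, the most probable position is 8.680 nm.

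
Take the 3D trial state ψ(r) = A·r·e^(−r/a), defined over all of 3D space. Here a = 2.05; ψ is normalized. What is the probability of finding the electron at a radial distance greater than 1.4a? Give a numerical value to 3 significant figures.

P ≈ 0.848

P = ∫ |ψ|² 4πr² dr over r > 1.4a.
A² is fixed by ∫₀^∞ 4πr²|ψ|² dr = 1, i.e. A² = (3·π·a^5)^(−1).
In terms of u = r/a (A², 4π and the length scale all cancel between numerator and denominator), P = [∫_{1.4}^{∞} u^4·e^(-2·u) du] / [∫_{0}^{∞} u^4·e^(-2·u) du].
Using ∫ u^4·e^(-2·u) du = -(u^4/2 + u^3 + 3·u^2/2 + 3·u/2 + 3/4)·e^(-2·u), the numerator is ≈ 0.63576 and the denominator is 3/4.
Taking the ratio yields P = 0.8477.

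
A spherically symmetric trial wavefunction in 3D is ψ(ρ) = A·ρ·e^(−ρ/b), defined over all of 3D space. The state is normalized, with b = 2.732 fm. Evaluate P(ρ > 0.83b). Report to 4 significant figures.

With dV = 4πρ²dρ, the probability is ∫|ψ|² dV over ρ > 0.83b.
The full normalization integral is A²·[3·π·b^5] = 1, fixing A².
In terms of u = ρ/b (A², 4π and the length scale all cancel between numerator and denominator), P = [∫_{0.83}^{∞} u^4·e^(-2·u) du] / [∫_{0}^{∞} u^4·e^(-2·u) du].
Using ∫ u^4·e^(-2·u) du = -(u^4/2 + u^3 + 3·u^2/2 + 3·u/2 + 3/4)·e^(-2·u), the numerator is ≈ 0.729645 and the denominator is 3/4.
Taking the ratio yields P = 0.97286.

P ≈ 0.9729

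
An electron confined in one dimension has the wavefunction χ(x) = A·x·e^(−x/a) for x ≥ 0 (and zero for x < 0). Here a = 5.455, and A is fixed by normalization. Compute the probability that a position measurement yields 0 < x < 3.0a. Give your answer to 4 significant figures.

P ≈ 0.9380

|χ|² is the probability density, so P = ∫_{0}^{3.0a} |χ|² dx.
With A² fixed by ∫|χ|² = 1, i.e. A² = (a^3/4)^(−1), substitute and integrate.
Let u = x/a; then A² and the length scale cancel, so P = ∫_{0}^{3.0} u^2·e^(-2·u) du ÷ ∫_{0}^{∞} u^2·e^(-2·u) du.
Using ∫ u^2·e^(-2·u) du = -(2·u^2 + 2·u + 1)·e^(-2·u)/4, the numerator is 1/4 - 25·e^(-6)/4 and the denominator is 1/4.
Taking the ratio, P = 0.93803.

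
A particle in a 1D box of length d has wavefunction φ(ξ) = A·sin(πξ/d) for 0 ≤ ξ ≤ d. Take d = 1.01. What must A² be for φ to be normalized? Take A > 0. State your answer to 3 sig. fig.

A^2 ≈ 1.98

Normalization requires ∫|φ|² dξ = 1, integrated from 0 to d.
The integral (without the A² prefactor) comes out to d/2.
Setting this equal to 1 gives A² = 1/(d/2).
Substituting d = 1.01 gives A² = 1.980, so A = 1.407.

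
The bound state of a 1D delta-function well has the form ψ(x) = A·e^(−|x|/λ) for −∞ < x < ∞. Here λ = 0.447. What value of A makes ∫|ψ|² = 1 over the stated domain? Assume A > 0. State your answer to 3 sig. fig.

A ≈ 1.50

The normalization condition is ∫|ψ|² dx = 1 from −∞ to ∞.
The integral (without the A² prefactor) comes out to λ.
Hence A² = 1/[λ].
Substituting λ = 0.447 gives A² = 2.237, so A = 1.496.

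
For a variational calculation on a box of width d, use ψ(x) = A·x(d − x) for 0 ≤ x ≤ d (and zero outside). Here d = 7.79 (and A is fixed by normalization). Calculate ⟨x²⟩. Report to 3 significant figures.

⟨x^2⟩ ≈ 17.3

⟨x²⟩ = ∫ x^2 |ψ|² dx over the full domain.
Expanding the polynomial and integrating term by term, evaluating both integrals, ⟨x²⟩ = 2·d^2/7.
Putting d = 7.79 gives 17.34.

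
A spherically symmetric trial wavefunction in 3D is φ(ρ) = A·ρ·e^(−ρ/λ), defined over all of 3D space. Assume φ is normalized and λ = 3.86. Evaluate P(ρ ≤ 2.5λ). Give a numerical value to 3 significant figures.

With dV = 4πρ²dρ, the probability is ∫|φ|² dV over ρ ≤ 2.5λ.
Normalization gives A² = 1/(3·π·λ^5).
Substituting u = ρ/λ, A², 4π and the length scale all cancel in the ratio: P = ∫_{0}^{2.5} u^4·e^(-2·u) du / ∫_{0}^{∞} u^4·e^(-2·u) du.
Using ∫ u^4·e^(-2·u) du = -(u^4/2 + u^3 + 3·u^2/2 + 3·u/2 + 3/4)·e^(-2·u), the numerator is 3/4 - 1569·e^(-5)/32 and the denominator is 3/4.
The region integral divided by the full integral gives P = 0.5595.

P ≈ 0.560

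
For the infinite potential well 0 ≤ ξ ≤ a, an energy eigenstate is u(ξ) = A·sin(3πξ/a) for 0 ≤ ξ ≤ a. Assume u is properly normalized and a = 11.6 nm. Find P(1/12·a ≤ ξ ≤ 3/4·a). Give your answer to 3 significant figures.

P ≈ 0.667

The probability is P = ∫ |u|² dξ over [1/12·a, 3/4·a].
With A² fixed by ∫|u|² = 1, i.e. A² = (a/2)^(−1), substitute and integrate.
In terms of t = ξ/a (A² and the length scale cancel between numerator and denominator), P = [∫_{1/12}^{3/4} sin(3·π·t)^2 dt] / [∫_{0}^{1} sin(3·π·t)^2 dt].
With ∫ sin(3·π·t)^2 dt = t/2 - sin(6·π·t)/(12·π) + C, the region integral is 1/3 and the full one is 1/2.
Taking the ratio, P = 2/3.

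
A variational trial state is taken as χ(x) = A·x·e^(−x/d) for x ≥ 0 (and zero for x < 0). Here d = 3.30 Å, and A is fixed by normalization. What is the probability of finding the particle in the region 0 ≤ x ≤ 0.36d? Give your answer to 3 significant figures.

P ≈ 0.0366

The probability is P = ∫ |χ|² dx over [0, 0.36d].
With A² fixed by ∫|χ|² = 1, i.e. A² = (d^3/4)^(−1), substitute and integrate.
Let u = x/d; then A² and the length scale cancel, so P = ∫_{0}^{0.36} u^2·e^(-2·u) du ÷ ∫_{0}^{∞} u^2·e^(-2·u) du.
An antiderivative of u^2·e^(-2·u) is -(2·u^2 + 2·u + 1)·e^(-2·u)/4; evaluating from 0 to 0.36 gives 1/4 - 1237·e^(-18/25)/2500, while the full integral is 1/4.
The result is P = 0.03662.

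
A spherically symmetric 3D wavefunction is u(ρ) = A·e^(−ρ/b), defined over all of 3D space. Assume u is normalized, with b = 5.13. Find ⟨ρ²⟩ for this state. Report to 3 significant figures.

⟨ρ^2⟩ ≈ 79.0

The expectation value is the |u|²-weighted average of ρ^2: ∫ ρ^2|u|² 4πρ² dρ.
Since the A² factors cancel between numerator and denominator, ⟨ρ²⟩ = 3·b^2.
Putting b = 5.13 gives 78.95.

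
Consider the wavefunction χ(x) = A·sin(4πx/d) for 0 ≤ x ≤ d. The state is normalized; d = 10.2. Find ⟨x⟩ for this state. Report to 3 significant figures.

⟨x⟩ = ∫ x |χ|² dx over the full domain.
Using sin²θ = (1 − cos 2θ)/2, the ratio of the moment integral to the normalization integral gives ⟨x⟩ = d/2.
Putting d = 10.2 gives 5.100.

⟨x⟩ ≈ 5.10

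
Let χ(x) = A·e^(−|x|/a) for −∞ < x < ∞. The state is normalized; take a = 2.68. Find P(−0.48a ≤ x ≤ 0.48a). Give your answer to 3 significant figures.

P ≈ 0.617

P = ∫_{−0.48a}^{0.48a} |χ(x)|² dx.
Since A² = 1/(a), this is the region integral divided by the full normalization integral.
Both integrals are even about x = 0, so only the x ≥ 0 halves are needed (the factors of 2 cancel). In terms of u = x/a (A² and the length scale cancel between numerator and denominator), P = [∫_{0}^{0.48} e^(-2·u) du] / [∫_{0}^{∞} e^(-2·u) du].
Using ∫ e^(-2·u) du = -e^(-2·u)/2, the numerator is 1/2 - e^(-24/25)/2 and the denominator is 1/2.
Taking the ratio, P = 0.6171.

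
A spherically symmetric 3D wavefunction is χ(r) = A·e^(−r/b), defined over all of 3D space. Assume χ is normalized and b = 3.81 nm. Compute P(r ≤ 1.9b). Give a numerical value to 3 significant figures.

P ≈ 0.731

Integrate the radial probability density 4πr²|χ|² over r ≤ 1.9b.
Normalization gives A² = 1/(π·b^3).
Let u = r/b; then A², 4π and the length scale all cancel, so P = ∫_{0}^{1.9} u^2·e^(-2·u) du ÷ ∫_{0}^{∞} u^2·e^(-2·u) du.
Using ∫ u^2·e^(-2·u) du = -(2·u^2 + 2·u + 1)·e^(-2·u)/4, the numerator is 1/4 - 601·e^(-19/5)/200 and the denominator is 1/4.
The region integral divided by the full integral gives P = 0.7311.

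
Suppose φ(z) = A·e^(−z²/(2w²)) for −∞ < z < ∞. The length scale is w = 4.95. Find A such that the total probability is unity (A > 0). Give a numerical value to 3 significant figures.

Normalization requires ∫|φ|² dz = 1, integrated from −∞ to ∞.
∫|φ|² dz = A²·(√(π)·w).
Plugging in w = 4.95 yields A = 0.3376.

A ≈ 0.338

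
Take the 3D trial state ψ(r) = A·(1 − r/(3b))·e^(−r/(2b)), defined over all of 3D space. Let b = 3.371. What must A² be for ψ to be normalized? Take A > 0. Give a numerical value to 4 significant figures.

We need A² ∫|f|² 4πr² dr = 1, taking the integral from 0 to ∞.
∫|ψ|² 4πr² dr = A²·(8·π·b^3/3).
Hence A² = 1/[8·π·b^3/3].
Plugging in b = 3.371 yields A = 0.055822.

A^2 ≈ 0.003116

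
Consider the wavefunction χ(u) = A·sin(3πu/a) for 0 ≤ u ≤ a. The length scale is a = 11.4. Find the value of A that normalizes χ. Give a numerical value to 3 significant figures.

Require ∫ |χ|² du = 1 over the whole domain.
The integral (without the A² prefactor) comes out to a/2.
Setting this equal to 1 gives A² = 1/(a/2).
Plugging in a = 11.4 yields A = 0.4189.

A ≈ 0.419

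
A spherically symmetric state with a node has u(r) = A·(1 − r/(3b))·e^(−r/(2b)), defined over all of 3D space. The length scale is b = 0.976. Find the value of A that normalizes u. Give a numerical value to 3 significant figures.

We need A² ∫|f|² 4πr² dr = 1, taking the integral from 0 to ∞.
The angular integral contributes 4π, leaving ∫₀^∞ r²|u|² dr.
Using ∫₀^∞ rⁿ e^(−αr) dr = n!/αⁿ⁺¹, with u = A·(1 − r/(3b))·e^(−r/(2b)), the integral evaluates to A²·[8·π·b^3/3].
Setting this equal to 1 gives A² = 1/(8·π·b^3/3).
Plugging in b = 0.976 yields A = 0.3583.

A ≈ 0.358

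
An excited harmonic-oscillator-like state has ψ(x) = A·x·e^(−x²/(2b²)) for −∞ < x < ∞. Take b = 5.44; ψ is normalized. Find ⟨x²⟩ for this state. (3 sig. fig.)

The expectation value is the |ψ|²-weighted average of x^2: ∫ x^2|ψ|² dx.
With ∫_{−∞}^{∞} x^(2m) e^(−αx²) dx = (2m−1)!!·√π / (2^m α^(m+1/2)), since the A² factors cancel between numerator and denominator, ⟨x²⟩ = 3·b^2/2.
With b = 5.44, ⟨x^2⟩ = 44.39.

⟨x^2⟩ ≈ 44.4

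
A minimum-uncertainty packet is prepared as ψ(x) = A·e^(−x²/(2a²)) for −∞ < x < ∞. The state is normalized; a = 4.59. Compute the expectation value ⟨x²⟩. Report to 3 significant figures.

⟨x²⟩ = ∫ x^2 |ψ|² dx over the full domain.
The ratio of the moment integral to the normalization integral gives ⟨x²⟩ = a^2/2.
With a = 4.59, ⟨x^2⟩ = 10.53.

⟨x^2⟩ ≈ 10.5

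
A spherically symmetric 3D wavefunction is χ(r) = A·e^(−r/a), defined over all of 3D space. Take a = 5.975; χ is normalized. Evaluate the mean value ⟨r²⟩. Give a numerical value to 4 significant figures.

The expectation value is the |χ|²-weighted average of r^2: ∫ r^2|χ|² 4πr² dr.
Recall ∫₀^∞ r^m e^(−r/β) dr = m!·β^(m+1), the ratio of the moment integral to the normalization integral gives ⟨r²⟩ = 3·a^2.
With a = 5.975, ⟨r^2⟩ = 107.10.

⟨r^2⟩ ≈ 107.1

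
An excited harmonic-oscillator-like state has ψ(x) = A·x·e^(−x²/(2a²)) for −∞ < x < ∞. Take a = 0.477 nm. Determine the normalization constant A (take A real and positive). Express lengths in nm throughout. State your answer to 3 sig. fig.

A ≈ 3.22 nm^(-3/2)

Require ∫ |ψ|² dx = 1 over the whole domain.
Differentiating ∫e^(−αx²) dx = √(π/α) under α to get the higher moments, carrying out the integral gives A² · √(π)·a^3/2.
Setting this equal to 1 gives A² = 1/(√(π)·a^3/2).
With a = 0.477: A² = 10.40 and A = 3.224.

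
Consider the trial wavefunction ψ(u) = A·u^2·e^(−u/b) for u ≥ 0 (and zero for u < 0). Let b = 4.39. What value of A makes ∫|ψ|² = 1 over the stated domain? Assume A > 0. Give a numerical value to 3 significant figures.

A ≈ 0.0286

Require ∫ |ψ|² du = 1 over the whole domain.
Recall ∫₀^∞ u^m e^(−u/β) du = m!·β^(m+1), carrying out the integral gives A² · 3·b^5/4.
Hence A² = 1/[3·b^5/4].
Substituting b = 4.39 gives A² = 0.0008177, so A = 0.02860.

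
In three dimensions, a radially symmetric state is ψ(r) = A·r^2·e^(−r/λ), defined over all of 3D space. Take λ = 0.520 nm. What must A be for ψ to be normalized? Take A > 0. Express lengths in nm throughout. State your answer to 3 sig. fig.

Require ∫ |ψ|² 4πr² dr = 1 over the whole domain.
(Spherical symmetry: dV = 4πr² dr.)
Carrying out the integral gives A² · 45·π·λ^7/2.
Setting this equal to 1 gives A² = 1/(45·π·λ^7/2).
Plugging in λ = 0.520 yields A = 1.173.

A ≈ 1.17 nm^(-7/2)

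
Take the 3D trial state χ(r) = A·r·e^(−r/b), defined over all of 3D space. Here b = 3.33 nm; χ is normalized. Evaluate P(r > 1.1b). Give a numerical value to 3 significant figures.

P ≈ 0.928

With dV = 4πr²dr, the probability is ∫|χ|² dV over r > 1.1b.
The full normalization integral is A²·[3·π·b^5] = 1, fixing A².
Let u = r/b; then A², 4π and the length scale all cancel, so P = ∫_{1.1}^{∞} u^4·e^(-2·u) du ÷ ∫_{0}^{∞} u^4·e^(-2·u) du.
With ∫ u^4·e^(-2·u) du = -(u^4/2 + u^3 + 3·u^2/2 + 3·u/2 + 3/4)·e^(-2·u) + C, the region integral is ≈ 0.69563 and the full one is 3/4.
This evaluates to P = 0.9275.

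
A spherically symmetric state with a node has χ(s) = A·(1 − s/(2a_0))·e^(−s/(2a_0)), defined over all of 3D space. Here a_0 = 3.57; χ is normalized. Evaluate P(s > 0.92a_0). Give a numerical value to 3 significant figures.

P = ∫ |χ|² 4πs² ds over s > 0.92a_0.
Normalization gives A² = 1/(8·π·a_0^3).
Let u = s/a_0; then A², 4π and the length scale all cancel, so P = ∫_{0.92}^{∞} u^2·(1 - u/2)^2·e^(-u) du ÷ ∫_{0}^{∞} u^2·(1 - u/2)^2·e^(-u) du.
Using ∫ u^2·(1 - u/2)^2·e^(-u) du = -(u^4/4 + u^2 + 2·u + 2)·e^(-u), the numerator is ≈ 1.9390 and the denominator is 2.
This evaluates to P = 0.9695.

P ≈ 0.969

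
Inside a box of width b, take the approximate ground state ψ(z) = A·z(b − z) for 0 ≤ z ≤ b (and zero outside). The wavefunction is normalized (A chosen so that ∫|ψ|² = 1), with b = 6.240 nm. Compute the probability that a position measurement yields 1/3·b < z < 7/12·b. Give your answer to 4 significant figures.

|ψ|² is the probability density, so P = ∫_{1/3·b}^{7/12·b} |ψ|² dz.
The normalization integral ∫|ψ|²dz over the whole domain equals b^5/30·A², and A² cancels in the ratio.
Let u = z/b; then A² and the length scale cancel, so P = ∫_{1/3}^{7/12} u^2·(1 - u)^2 du ÷ ∫_{0}^{1} u^2·(1 - u)^2 du.
An antiderivative of u^2·(1 - u)^2 is u^3·(6·u^2 - 15·u + 10)/30; evaluating from 1/3 to 7/12 gives ≈ 0.0147835, while the full integral is 1/30.
This works out to P = 0.44350.

P ≈ 0.4435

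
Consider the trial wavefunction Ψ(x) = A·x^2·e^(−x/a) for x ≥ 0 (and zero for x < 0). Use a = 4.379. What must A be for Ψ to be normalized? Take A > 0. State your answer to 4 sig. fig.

We need A² ∫|f|² dx = 1, taking the integral from 0 to ∞.
∫|Ψ|² dx = A²·(3·a^5/4).
Hence A² = 1/[3·a^5/4].
Substituting a = 4.379 gives A² = 0.00082806, so A = 0.028776.

A ≈ 0.02878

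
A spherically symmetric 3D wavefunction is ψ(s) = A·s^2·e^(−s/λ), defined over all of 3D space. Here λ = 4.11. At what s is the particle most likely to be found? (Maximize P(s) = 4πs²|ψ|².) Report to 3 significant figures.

s ≈ 12.3

Set d/ds [P(s) = 4πs²|ψ|²] = 0 and solve for s > 0.
Solving yields s = 3·λ.
With λ = 4.11, the most probable radial distance is 12.33.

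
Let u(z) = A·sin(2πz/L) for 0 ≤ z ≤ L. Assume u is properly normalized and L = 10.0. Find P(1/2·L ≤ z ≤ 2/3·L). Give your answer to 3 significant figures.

P ≈ 0.0978

|u|² is the probability density, so P = ∫_{1/2·L}^{2/3·L} |u|² dz.
With A² fixed by ∫|u|² = 1, i.e. A² = (L/2)^(−1), substitute and integrate.
Let t = z/L; then A² and the length scale cancel, so P = ∫_{1/2}^{2/3} sin(2·π·t)^2 dt ÷ ∫_{0}^{1} sin(2·π·t)^2 dt.
With ∫ sin(2·π·t)^2 dt = t/2 - sin(4·π·t)/(8·π) + C, the region integral is -√(3)/(16·π) + 1/12 and the full one is 1/2.
The result is P = (-√(3)/8 + π/6)/π.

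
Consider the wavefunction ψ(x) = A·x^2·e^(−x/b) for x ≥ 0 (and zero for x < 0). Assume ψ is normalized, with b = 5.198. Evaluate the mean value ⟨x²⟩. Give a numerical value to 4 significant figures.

⟨x^2⟩ ≈ 202.6

By definition ⟨x²⟩ = ∫ x^2 |ψ(x)|² dx.
Using ∫₀^∞ xⁿ e^(−αx) dx = n!/αⁿ⁺¹, the ratio of the moment integral to the normalization integral gives ⟨x²⟩ = 15·b^2/2.
Putting b = 5.198 gives 202.64.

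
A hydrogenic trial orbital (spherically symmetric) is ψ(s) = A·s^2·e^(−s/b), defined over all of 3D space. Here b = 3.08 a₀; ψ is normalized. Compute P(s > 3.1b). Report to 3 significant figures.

Integrate the radial probability density 4πs²|ψ|² over s > 3.1b.
Normalization gives A² = 1/(45·π·b^7/2).
Substituting u = s/b, A², 4π and the length scale all cancel in the ratio: P = ∫_{3.1}^{∞} u^6·e^(-2·u) du / ∫_{0}^{∞} u^6·e^(-2·u) du.
An antiderivative of u^6·e^(-2·u) is -(4·u^6 + 12·u^5 + 30·u^4 + 60·u^3 + 90·u^2 + 90·u + 45)·e^(-2·u)/8; evaluating from 3.1 to ∞ gives ≈ 3.2299, while the full integral is 45/8.
Taking the ratio yields P = 0.5742.

P ≈ 0.574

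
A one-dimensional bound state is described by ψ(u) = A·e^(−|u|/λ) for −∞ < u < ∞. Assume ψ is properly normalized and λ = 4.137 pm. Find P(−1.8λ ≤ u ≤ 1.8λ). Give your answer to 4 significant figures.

|ψ|² is the probability density, so P = ∫_{−1.8λ}^{1.8λ} |ψ|² du.
The normalization integral ∫|ψ|²du over the whole domain equals λ·A², and A² cancels in the ratio.
Both integrals are even about u = 0, so only the u ≥ 0 halves are needed (the factors of 2 cancel). In terms of t = u/λ (A² and the length scale cancel between numerator and denominator), P = [∫_{0}^{1.8} e^(-2·t) dt] / [∫_{0}^{∞} e^(-2·t) dt].
With ∫ e^(-2·t) dt = -e^(-2·t)/2 + C, the region integral is 1/2 - e^(-18/5)/2 and the full one is 1/2.
The result is P = 0.97268.

P ≈ 0.9727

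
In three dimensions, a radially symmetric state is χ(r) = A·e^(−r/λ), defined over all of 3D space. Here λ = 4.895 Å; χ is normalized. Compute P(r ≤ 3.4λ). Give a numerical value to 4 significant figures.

P ≈ 0.9656

P = ∫ |χ|² 4πr² dr over r ≤ 3.4λ.
Normalization gives A² = 1/(π·λ^3).
In terms of u = r/λ (A², 4π and the length scale all cancel between numerator and denominator), P = [∫_{0}^{3.4} u^2·e^(-2·u) du] / [∫_{0}^{∞} u^2·e^(-2·u) du].
Using ∫ u^2·e^(-2·u) du = -(2·u^2 + 2·u + 1)·e^(-2·u)/4, the numerator is 1/4 - 773·e^(-34/5)/100 and the denominator is 1/4.
The region integral divided by the full integral gives P = 0.96556.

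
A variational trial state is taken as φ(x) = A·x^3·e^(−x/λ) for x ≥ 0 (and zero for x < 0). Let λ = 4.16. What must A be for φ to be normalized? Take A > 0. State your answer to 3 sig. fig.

A ≈ 0.00287

Normalization requires ∫|φ|² dx = 1, integrated from 0 to ∞.
Carrying out the integral gives A² · 45·λ^7/8.
Setting this equal to 1 gives A² = 1/(45·λ^7/8).
With λ = 4.16: A² = 0.000008246 and A = 0.002872.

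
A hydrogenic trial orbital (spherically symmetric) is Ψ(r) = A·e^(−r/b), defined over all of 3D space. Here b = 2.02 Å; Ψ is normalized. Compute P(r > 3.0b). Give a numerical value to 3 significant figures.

P ≈ 0.0620

Integrate the radial probability density 4πr²|Ψ|² over r > 3.0b.
Normalization gives A² = 1/(π·b^3).
Let u = r/b; then A², 4π and the length scale all cancel, so P = ∫_{3.0}^{∞} u^2·e^(-2·u) du ÷ ∫_{0}^{∞} u^2·e^(-2·u) du.
An antiderivative of u^2·e^(-2·u) is -(2·u^2 + 2·u + 1)·e^(-2·u)/4; evaluating from 3.0 to ∞ gives 25·e^(-6)/4, while the full integral is 1/4.
This evaluates to P = 0.06197.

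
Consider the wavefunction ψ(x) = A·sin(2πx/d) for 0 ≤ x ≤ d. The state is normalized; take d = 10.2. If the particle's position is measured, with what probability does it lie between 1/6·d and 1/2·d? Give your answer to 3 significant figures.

P ≈ 0.402

P = ∫_{1/6·d}^{1/2·d} |ψ(x)|² dx.
Since A² = 1/(d/2), this is the region integral divided by the full normalization integral.
Substituting u = x/d, A² and the length scale cancel in the ratio: P = ∫_{1/6}^{1/2} sin(2·π·u)^2 du / ∫_{0}^{1} sin(2·π·u)^2 du.
An antiderivative of sin(2·π·u)^2 is u/2 - sin(4·π·u)/(8·π); evaluating from 1/6 to 1/2 gives √(3)/(16·π) + 1/6, while the full integral is 1/2.
Taking the ratio, P = (√(3)/8 + π/3)/π.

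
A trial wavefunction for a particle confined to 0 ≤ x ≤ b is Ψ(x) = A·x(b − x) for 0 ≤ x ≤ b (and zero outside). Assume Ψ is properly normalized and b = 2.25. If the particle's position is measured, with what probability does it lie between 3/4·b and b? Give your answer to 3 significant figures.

P ≈ 0.104

|Ψ|² is the probability density, so P = ∫_{3/4·b}^{b} |Ψ|² dx.
The normalization integral ∫|Ψ|²dx over the whole domain equals b^5/30·A², and A² cancels in the ratio.
Let u = x/b; then A² and the length scale cancel, so P = ∫_{3/4}^{1} u^2·(1 - u)^2 du ÷ ∫_{0}^{1} u^2·(1 - u)^2 du.
An antiderivative of u^2·(1 - u)^2 is u^3·(6·u^2 - 15·u + 10)/30; evaluating from 3/4 to 1 gives ≈ 0.0034505, while the full integral is 1/30.
This works out to P = 53/512.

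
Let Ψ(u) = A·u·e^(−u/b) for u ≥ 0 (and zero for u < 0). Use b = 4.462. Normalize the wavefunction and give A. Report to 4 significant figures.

A ≈ 0.2122

The normalization condition is ∫|Ψ|² du = 1 from 0 to ∞.
The integral (without the A² prefactor) comes out to b^3/4.
Setting this equal to 1 gives A² = 1/(b^3/4).
Plugging in b = 4.462 yields A = 0.21220.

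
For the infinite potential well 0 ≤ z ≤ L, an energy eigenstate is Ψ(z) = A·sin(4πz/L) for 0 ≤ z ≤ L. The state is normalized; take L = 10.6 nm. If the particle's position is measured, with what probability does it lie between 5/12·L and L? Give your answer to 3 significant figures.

The probability is P = ∫ |Ψ|² dz over [5/12·L, L].
With A² fixed by ∫|Ψ|² = 1, i.e. A² = (L/2)^(−1), substitute and integrate.
In terms of u = z/L (A² and the length scale cancel between numerator and denominator), P = [∫_{5/12}^{1} sin(4·π·u)^2 du] / [∫_{0}^{1} sin(4·π·u)^2 du].
Using ∫ sin(4·π·u)^2 du = u/2 - sin(4·π·u)·cos(4·π·u)/(8·π), the numerator is -√(3)/(32·π) + 7/24 and the denominator is 1/2.
The result is P = -√(3)/(16·π) + 7/12.

P ≈ 0.549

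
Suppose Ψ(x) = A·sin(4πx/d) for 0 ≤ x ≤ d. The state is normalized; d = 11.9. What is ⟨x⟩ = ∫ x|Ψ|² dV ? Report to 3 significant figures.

⟨x⟩ ≈ 5.95

The expectation value is the |Ψ|²-weighted average of x: ∫ x|Ψ|² dx.
With ∫₀^d sin²(nπx/d) dx = d/2, the ratio of the moment integral to the normalization integral gives ⟨x⟩ = d/2.
Putting d = 11.9 gives 5.950.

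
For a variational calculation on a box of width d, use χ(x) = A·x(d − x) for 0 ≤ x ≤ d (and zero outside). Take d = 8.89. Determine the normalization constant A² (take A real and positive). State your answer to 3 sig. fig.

The normalization condition is ∫|χ|² dx = 1 from 0 to d.
Carrying out the integral gives A² · d^5/30.
Setting this equal to 1 gives A² = 1/(d^5/30).
Substituting d = 8.89 gives A² = 0.0005403, so A = 0.02324.

A^2 ≈ 0.000540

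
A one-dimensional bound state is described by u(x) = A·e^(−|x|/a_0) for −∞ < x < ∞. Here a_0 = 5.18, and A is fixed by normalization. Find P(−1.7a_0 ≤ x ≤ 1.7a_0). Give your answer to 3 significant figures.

The probability is P = ∫ |u|² dx over [−1.7a_0, 1.7a_0].
Since A² = 1/(a_0), this is the region integral divided by the full normalization integral.
By symmetry take twice the x ≥ 0 contribution in numerator and denominator; the 2's cancel. Let t = x/a_0; then A² and the length scale cancel, so P = ∫_{0}^{1.7} e^(-2·t) dt ÷ ∫_{0}^{∞} e^(-2·t) dt.
With ∫ e^(-2·t) dt = -e^(-2·t)/2 + C, the region integral is 1/2 - e^(-17/5)/2 and the full one is 1/2.
The result is P = 0.9666.

P ≈ 0.967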